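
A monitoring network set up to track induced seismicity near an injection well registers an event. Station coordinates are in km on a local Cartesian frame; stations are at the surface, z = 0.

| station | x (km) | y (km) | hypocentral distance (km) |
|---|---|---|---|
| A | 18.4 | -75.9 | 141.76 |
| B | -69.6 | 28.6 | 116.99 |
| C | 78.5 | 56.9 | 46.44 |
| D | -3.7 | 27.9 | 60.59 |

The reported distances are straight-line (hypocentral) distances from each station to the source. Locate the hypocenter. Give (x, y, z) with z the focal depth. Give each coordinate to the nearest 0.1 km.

(39.7, 62.0, 25.0)

Each station gives a sphere (x−x_i)² + (y−y_i)² + z² = d_i² (stations at z=0).
Subtracting the A sphere from B and C: z² cancels, leaving linear equations in x and y:
-176.0 x + 209.0 y = 5971.99
120.2 x + 265.6 y = 21239.71
Solving: x ≈ 39.697, y ≈ 62.003 km (keep extra digits for the depth step; rounded: 39.7, 62.0).
Then from the A sphere: z² = 141.76² − (x − 18.4)² − (y + 75.9)² with x = 39.697, y = 62.003, so z ≈ 25.002 ≈ 25.0 km.
Check against D (with the unrounded solution): distance 60.59 ≈ 60.59 km. ✓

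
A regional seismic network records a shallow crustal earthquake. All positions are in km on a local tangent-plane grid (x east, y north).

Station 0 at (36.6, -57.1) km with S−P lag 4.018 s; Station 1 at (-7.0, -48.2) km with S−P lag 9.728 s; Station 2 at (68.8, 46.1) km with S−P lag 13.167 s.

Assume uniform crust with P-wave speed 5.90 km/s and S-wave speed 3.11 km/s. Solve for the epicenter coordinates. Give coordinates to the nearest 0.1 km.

Distance from S−P lag: d = Δt · v_P v_S / (v_P − v_S) = Δt · (5.90·3.11)/(5.90−3.11) ≈ 6.5767·Δt.
So d_Station 0 = 26.43, d_Station 1 = 63.98, d_Station 2 = 86.60 km.
Circle about each station: (x − 36.6)² + (y + 57.1)² = 26.43²; (x + 7.0)² + (y + 48.2)² = 63.98²; (x − 68.8)² + (y − 46.1)² = 86.60².
Subtracting pairs of circle equations eliminates x²+y² and gives linear equations (the radical axes):
-87.2 x + 17.8 y = -5622.63
64.4 x + 206.4 y = -4542.34
Solving the 2×2 system: x ≈ 56.4, y ≈ -39.6 km.
Check against Station 0 (with the unrounded x, y): √((x − 36.6)²+(y + 57.1)²) = 26.42 ≈ 26.43 km. ✓

(56.4, -39.6)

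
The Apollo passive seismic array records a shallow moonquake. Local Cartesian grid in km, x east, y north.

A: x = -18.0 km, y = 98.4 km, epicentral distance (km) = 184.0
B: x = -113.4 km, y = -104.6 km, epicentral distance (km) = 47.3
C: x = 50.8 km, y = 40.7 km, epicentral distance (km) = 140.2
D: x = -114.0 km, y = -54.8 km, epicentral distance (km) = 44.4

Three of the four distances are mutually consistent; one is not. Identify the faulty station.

Solve using three stations at a time. Using A, B, D (subtract circle equations pairwise → linear system) gives (x, y) ≈ (-75.1, -76.6).
Distances from that point to each station vs reported:
  A: calculated 184.0 vs reported 184.0 → residual 0.0 km
  B: calculated 47.5 vs reported 47.3 → residual 0.2 km
  C: calculated 172.0 vs reported 140.2 → residual 31.8 km
  D: calculated 44.6 vs reported 44.4 → residual 0.2 km
A, B, D are mutually consistent (residuals ≈ 0); C is off by 31.8 km.

C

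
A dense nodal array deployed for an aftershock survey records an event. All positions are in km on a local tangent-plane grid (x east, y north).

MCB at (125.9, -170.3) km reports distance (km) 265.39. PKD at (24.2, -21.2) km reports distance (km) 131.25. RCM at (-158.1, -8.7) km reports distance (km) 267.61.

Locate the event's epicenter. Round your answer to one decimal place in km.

Circle about each station: (x − 125.9)² + (y + 170.3)² = 265.39²; (x − 24.2)² + (y + 21.2)² = 131.25²; (x + 158.1)² + (y + 8.7)² = 267.61².
Subtracting the MCB equation from the PKD and RCM equations removes the quadratic terms:
-203.4 x + 298.2 y = 9387.47
-568.0 x + 323.2 y = -20964.86
Solving the 2×2 system: x ≈ 89.6, y ≈ 92.6 km.

x ≈ 89.6 km, y ≈ 92.6 km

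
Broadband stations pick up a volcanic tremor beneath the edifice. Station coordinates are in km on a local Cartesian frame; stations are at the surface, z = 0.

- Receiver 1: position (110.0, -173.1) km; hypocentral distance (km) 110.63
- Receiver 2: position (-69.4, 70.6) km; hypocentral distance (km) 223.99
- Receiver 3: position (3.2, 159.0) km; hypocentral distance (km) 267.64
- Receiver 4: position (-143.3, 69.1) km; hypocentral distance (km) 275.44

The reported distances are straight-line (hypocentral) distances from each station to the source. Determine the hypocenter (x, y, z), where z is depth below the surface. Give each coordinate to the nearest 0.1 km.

Each station gives a sphere (x−x_i)² + (y−y_i)² + z² = d_i² (stations at z=0).
Subtracting the Receiver 1 sphere from Receiver 2 and Receiver 3: z² cancels, leaving linear equations in x and y:
-358.8 x + 487.4 y = -70195.41
-213.6 x + 664.2 y = -76164.54
Solving: x ≈ 70.795, y ≈ -91.904 km (keep extra digits for the depth step; rounded: 70.8, -91.9).
Then from the Receiver 1 sphere: z² = 110.63² − (x − 110.0)² − (y + 173.1)² with x = 70.795, y = -91.904, so z ≈ 64.103 ≈ 64.1 km.

x ≈ 70.8 km, y ≈ -91.9 km, depth ≈ 64.1 km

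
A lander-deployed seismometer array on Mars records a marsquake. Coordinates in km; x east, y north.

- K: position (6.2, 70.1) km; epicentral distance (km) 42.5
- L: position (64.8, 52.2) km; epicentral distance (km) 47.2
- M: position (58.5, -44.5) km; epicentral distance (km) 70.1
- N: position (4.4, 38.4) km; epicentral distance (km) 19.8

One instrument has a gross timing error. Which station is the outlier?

M

Solve using three stations at a time. Using K, L, N (subtract circle equations pairwise → linear system) gives (x, y) ≈ (22.7, 31.0).
Distances from that point to each station vs reported:
  K: calculated 42.5 vs reported 42.5 → residual 0.0 km
  L: calculated 47.2 vs reported 47.2 → residual 0.0 km
  M: calculated 83.5 vs reported 70.1 → residual 13.4 km
  N: calculated 19.7 vs reported 19.8 → residual 0.1 km
K, L, N are mutually consistent (residuals ≈ 0); M is off by 13.4 km.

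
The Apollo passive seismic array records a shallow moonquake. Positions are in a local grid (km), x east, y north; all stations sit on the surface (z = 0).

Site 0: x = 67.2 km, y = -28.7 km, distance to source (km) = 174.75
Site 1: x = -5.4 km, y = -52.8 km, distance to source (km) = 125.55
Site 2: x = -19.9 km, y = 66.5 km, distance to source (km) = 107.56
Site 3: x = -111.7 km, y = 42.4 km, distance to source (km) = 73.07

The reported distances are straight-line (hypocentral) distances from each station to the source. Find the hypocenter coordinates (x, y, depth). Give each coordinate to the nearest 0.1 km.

Each station gives a sphere (x−x_i)² + (y−y_i)² + z² = d_i² (stations at z=0).
Subtracting the Site 0 sphere from Site 1 and Site 2: z² cancels, leaving linear equations in x and y:
-145.2 x − 48.2 y = 12252.23
-174.2 x + 190.4 y = 18447.14
Solving: x ≈ -89.394, y ≈ 15.098 km (keep extra digits for the depth step; rounded: -89.4, 15.1).
Then from the Site 0 sphere: z² = 174.75² − (x − 67.2)² − (y + 28.7)² with x = -89.394, y = 15.098, so z ≈ 64.013 ≈ 64.0 km.

x ≈ -89.4 km, y ≈ 15.1 km, depth ≈ 64.0 km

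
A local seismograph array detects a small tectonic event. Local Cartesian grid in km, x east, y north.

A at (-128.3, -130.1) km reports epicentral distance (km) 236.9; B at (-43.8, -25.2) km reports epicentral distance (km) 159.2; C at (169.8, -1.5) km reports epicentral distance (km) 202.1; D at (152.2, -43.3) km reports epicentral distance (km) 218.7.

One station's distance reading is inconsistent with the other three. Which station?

Solve using three stations at a time. Using B, C, D (subtract circle equations pairwise → linear system) gives (x, y) ≈ (11.5, 124.1).
Distances from that point to each station vs reported:
  A: calculated 290.1 vs reported 236.9 → residual 53.2 km
  B: calculated 159.2 vs reported 159.2 → residual 0.0 km
  C: calculated 202.1 vs reported 202.1 → residual 0.0 km
  D: calculated 218.7 vs reported 218.7 → residual 0.0 km
B, C, D are mutually consistent (residuals ≈ 0); A is off by 53.2 km.

A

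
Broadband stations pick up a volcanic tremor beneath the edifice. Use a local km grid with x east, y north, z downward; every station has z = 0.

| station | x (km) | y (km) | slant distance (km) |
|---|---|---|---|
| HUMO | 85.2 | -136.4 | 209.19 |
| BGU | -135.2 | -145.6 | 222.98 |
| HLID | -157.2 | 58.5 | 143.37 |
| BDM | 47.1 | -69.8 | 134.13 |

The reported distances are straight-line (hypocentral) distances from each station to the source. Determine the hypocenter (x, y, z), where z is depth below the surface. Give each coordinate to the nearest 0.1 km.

Each station gives a sphere (x−x_i)² + (y−y_i)² + z² = d_i² (stations at z=0).
Subtracting the HUMO sphere from BGU and HLID: z² cancels, leaving linear equations in x and y:
-440.8 x − 18.4 y = 7654.78
-484.8 x + 389.8 y = 25475.59
Solving: x ≈ -19.102, y ≈ 41.598 km (keep extra digits for the depth step; rounded: -19.1, 41.6).
Then from the HUMO sphere: z² = 209.19² − (x − 85.2)² − (y + 136.4)² with x = -19.102, y = 41.598, so z ≈ 34.616 ≈ 34.6 km.
Check against BDM (with the unrounded solution): distance 134.13 ≈ 134.13 km. ✓

x ≈ -19.1 km, y ≈ 41.6 km, depth ≈ 34.6 km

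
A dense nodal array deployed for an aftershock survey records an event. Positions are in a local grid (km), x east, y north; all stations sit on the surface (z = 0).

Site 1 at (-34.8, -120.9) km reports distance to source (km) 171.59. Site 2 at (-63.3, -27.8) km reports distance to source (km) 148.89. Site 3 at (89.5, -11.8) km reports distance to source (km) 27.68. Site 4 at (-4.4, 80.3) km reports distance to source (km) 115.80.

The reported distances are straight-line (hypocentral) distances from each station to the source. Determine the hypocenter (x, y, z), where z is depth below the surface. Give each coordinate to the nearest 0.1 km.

Each station gives a sphere (x−x_i)² + (y−y_i)² + z² = d_i² (stations at z=0).
Subtracting the Site 1 sphere from Site 2 and Site 3: z² cancels, leaving linear equations in x and y:
-57.0 x + 186.2 y = -3773.22
248.6 x + 218.2 y = 20998.59
Solving: x ≈ 80.598, y ≈ 4.408 km (keep extra digits for the depth step; rounded: 80.6, 4.4).
Then from the Site 1 sphere: z² = 171.59² − (x + 34.8)² − (y + 120.9)² with x = 80.598, y = 4.408, so z ≈ 20.599 ≈ 20.6 km.

x ≈ 80.6 km, y ≈ 4.4 km, depth ≈ 20.6 km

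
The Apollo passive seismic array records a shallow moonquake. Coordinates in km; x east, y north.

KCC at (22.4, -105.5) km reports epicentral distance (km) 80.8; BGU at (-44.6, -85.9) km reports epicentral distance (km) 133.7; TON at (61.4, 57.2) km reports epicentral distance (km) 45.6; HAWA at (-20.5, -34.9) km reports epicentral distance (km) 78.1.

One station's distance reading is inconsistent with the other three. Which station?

Solve using three stations at a time. Using BGU, TON, HAWA (subtract circle equations pairwise → linear system) gives (x, y) ≈ (27.6, 26.6).
Distances from that point to each station vs reported:
  KCC: calculated 132.2 vs reported 80.8 → residual 51.4 km
  BGU: calculated 133.7 vs reported 133.7 → residual 0.0 km
  TON: calculated 45.6 vs reported 45.6 → residual 0.0 km
  HAWA: calculated 78.1 vs reported 78.1 → residual 0.0 km
BGU, TON, HAWA are mutually consistent (residuals ≈ 0); KCC is off by 51.4 km.

KCC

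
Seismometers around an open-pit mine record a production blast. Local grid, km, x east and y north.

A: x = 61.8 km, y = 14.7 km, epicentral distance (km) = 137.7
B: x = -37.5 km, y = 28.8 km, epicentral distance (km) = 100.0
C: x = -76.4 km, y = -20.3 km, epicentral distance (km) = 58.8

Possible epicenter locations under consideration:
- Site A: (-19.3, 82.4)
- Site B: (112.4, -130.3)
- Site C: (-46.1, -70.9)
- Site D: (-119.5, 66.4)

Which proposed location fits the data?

Site C

For each candidate, compare |candidate − station| to the reported distance:
Site A: residuals A 32.1, B 43.4, C 58.7 → max 58.7 km
Site B: residuals A 15.9, B 118.6, C 159.7 → max 159.7 km
Site C: residuals A 0.0, B 0.1, C 0.2 → max 0.2 km
Site D: residuals A 50.8, B 9.8, C 38.0 → max 50.8 km
Only Site C has all residuals ≈ 0.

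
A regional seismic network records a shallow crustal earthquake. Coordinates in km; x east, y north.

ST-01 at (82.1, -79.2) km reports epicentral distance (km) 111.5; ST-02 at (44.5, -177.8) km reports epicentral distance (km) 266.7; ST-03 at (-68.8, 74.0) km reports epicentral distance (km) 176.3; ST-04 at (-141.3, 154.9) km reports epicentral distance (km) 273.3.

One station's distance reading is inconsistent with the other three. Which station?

Solve using three stations at a time. Using ST-01, ST-03, ST-04 (subtract circle equations pairwise → linear system) gives (x, y) ≈ (102.1, 30.6).
Distances from that point to each station vs reported:
  ST-01: calculated 111.6 vs reported 111.5 → residual 0.1 km
  ST-02: calculated 216.2 vs reported 266.7 → residual 50.5 km
  ST-03: calculated 176.4 vs reported 176.3 → residual 0.1 km
  ST-04: calculated 273.3 vs reported 273.3 → residual 0.0 km
ST-01, ST-03, ST-04 are mutually consistent (residuals ≈ 0); ST-02 is off by 50.5 km.

ST-02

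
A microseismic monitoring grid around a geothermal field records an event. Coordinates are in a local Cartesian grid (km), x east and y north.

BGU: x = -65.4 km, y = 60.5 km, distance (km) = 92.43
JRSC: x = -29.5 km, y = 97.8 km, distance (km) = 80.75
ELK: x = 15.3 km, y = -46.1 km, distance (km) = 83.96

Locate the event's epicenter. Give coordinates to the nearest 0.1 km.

Circle about each station: (x + 65.4)² + (y − 60.5)² = 92.43²; (x + 29.5)² + (y − 97.8)² = 80.75²; (x − 15.3)² + (y + 46.1)² = 83.96².
Subtracting the BGU equation from the JRSC and ELK equations removes the quadratic terms:
71.8 x + 74.6 y = 4520.42
161.4 x − 213.2 y = -4084.09
Solving the 2×2 system: x ≈ 24.1, y ≈ 37.4 km.

(24.1, 37.4)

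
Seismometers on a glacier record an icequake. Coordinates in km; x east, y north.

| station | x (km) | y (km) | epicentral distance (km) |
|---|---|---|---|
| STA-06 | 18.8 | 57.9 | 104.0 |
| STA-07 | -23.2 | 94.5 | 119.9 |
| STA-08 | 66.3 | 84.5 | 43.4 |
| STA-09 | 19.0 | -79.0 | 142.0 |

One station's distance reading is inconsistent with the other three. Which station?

STA-06

Solve using three stations at a time. Using STA-07, STA-08, STA-09 (subtract circle equations pairwise → linear system) gives (x, y) ≈ (86.5, 46.0).
Distances from that point to each station vs reported:
  STA-06: calculated 68.7 vs reported 104.0 → residual 35.3 km
  STA-07: calculated 119.9 vs reported 119.9 → residual 0.0 km
  STA-08: calculated 43.5 vs reported 43.4 → residual 0.1 km
  STA-09: calculated 142.0 vs reported 142.0 → residual 0.0 km
STA-07, STA-08, STA-09 are mutually consistent (residuals ≈ 0); STA-06 is off by 35.3 km.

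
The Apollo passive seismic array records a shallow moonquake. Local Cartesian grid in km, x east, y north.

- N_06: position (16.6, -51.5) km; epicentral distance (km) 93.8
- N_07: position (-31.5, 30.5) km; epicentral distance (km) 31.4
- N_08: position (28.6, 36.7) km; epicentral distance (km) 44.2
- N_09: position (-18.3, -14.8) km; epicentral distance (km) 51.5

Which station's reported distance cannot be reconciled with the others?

N_07

Solve using three stations at a time. Using N_06, N_08, N_09 (subtract circle equations pairwise → linear system) gives (x, y) ≈ (-15.6, 36.6).
Distances from that point to each station vs reported:
  N_06: calculated 93.8 vs reported 93.8 → residual 0.0 km
  N_07: calculated 17.1 vs reported 31.4 → residual 14.3 km
  N_08: calculated 44.2 vs reported 44.2 → residual 0.0 km
  N_09: calculated 51.5 vs reported 51.5 → residual 0.0 km
N_06, N_08, N_09 are mutually consistent (residuals ≈ 0); N_07 is off by 14.3 km.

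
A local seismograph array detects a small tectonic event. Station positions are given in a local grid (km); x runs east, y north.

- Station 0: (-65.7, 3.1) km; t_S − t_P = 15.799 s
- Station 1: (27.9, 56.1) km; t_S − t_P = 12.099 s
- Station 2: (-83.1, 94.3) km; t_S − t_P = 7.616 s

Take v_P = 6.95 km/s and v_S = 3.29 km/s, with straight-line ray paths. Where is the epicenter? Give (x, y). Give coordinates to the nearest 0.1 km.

x ≈ -35.6 km, y ≈ 97.1 km

Distance from S−P lag: d = Δt · v_P v_S / (v_P − v_S) = Δt · (6.95·3.29)/(6.95−3.29) ≈ 6.2474·Δt.
So d_Station 0 = 98.70, d_Station 1 = 75.59, d_Station 2 = 47.58 km.
Circle about each station: (x + 65.7)² + (y − 3.1)² = 98.70²; (x − 27.9)² + (y − 56.1)² = 75.59²; (x + 83.1)² + (y − 94.3)² = 47.58².
Subtracting pairs of circle equations eliminates x²+y² and gives linear equations (the radical axes):
187.2 x + 106.0 y = 3627.36
-34.8 x + 182.4 y = 18949.83
Solving the 2×2 system: x ≈ -35.6, y ≈ 97.1 km.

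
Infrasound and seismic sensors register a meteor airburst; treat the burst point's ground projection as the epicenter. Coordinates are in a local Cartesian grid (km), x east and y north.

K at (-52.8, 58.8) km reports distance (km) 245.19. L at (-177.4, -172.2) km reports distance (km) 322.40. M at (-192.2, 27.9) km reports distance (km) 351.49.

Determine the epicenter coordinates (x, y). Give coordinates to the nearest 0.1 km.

Circle about each station: (x + 52.8)² + (y − 58.8)² = 245.19²; (x + 177.4)² + (y + 172.2)² = 322.40²; (x + 192.2)² + (y − 27.9)² = 351.49².
Subtracting the K equation from the L and M equations removes the quadratic terms:
-249.2 x − 462.0 y = 11054.70
-278.8 x − 61.8 y = -31953.11
Solving the 2×2 system: x ≈ 136.2, y ≈ -97.4 km.

136.2 km east, -97.4 km north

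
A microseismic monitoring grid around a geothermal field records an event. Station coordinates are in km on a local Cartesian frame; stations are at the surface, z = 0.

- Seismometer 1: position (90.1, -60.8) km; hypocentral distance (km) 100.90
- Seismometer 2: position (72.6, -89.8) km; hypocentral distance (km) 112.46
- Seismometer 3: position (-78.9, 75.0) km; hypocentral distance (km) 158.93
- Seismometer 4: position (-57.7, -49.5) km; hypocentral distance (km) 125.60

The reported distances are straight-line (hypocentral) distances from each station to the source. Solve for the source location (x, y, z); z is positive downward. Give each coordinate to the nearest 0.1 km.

Each station gives a sphere (x−x_i)² + (y−y_i)² + z² = d_i² (stations at z=0).
Subtracting the Seismometer 1 sphere from Seismometer 2 and Seismometer 3: z² cancels, leaving linear equations in x and y:
-35.0 x − 58.0 y = -946.29
-338.0 x + 271.6 y = -15042.37
Solving: x ≈ 38.800, y ≈ -7.098 km (keep extra digits for the depth step; rounded: 38.8, -7.1).
Then from the Seismometer 1 sphere: z² = 100.90² − (x − 90.1)² − (y + 60.8)² with x = 38.800, y = -7.098, so z ≈ 68.302 ≈ 68.3 km.

x ≈ 38.8 km, y ≈ -7.1 km, depth ≈ 68.3 km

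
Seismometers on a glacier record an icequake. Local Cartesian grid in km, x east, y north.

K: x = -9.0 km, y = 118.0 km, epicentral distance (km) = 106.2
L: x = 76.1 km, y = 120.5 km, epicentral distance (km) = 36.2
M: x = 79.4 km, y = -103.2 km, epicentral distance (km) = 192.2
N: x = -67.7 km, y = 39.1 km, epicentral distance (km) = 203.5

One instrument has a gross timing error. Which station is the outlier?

N

Solve using three stations at a time. Using K, L, M (subtract circle equations pairwise → linear system) gives (x, y) ≈ (93.0, 88.5).
Distances from that point to each station vs reported:
  K: calculated 106.2 vs reported 106.2 → residual 0.0 km
  L: calculated 36.2 vs reported 36.2 → residual 0.0 km
  M: calculated 192.2 vs reported 192.2 → residual 0.0 km
  N: calculated 168.1 vs reported 203.5 → residual 35.4 km
K, L, M are mutually consistent (residuals ≈ 0); N is off by 35.4 km.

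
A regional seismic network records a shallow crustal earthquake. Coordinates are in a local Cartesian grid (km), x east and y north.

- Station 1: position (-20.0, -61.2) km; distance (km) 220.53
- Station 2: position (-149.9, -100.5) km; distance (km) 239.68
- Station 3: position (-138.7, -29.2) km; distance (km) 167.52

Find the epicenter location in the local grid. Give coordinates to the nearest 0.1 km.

Circle about each station: (x + 20.0)² + (y + 61.2)² = 220.53²; (x + 149.9)² + (y + 100.5)² = 239.68²; (x + 138.7)² + (y + 29.2)² = 167.52².
Subtracting the Station 1 equation from the Station 2 and Station 3 equations removes the quadratic terms:
-259.8 x − 78.6 y = 19611.80
-237.4 x + 64.0 y = 36515.42
Solving the 2×2 system: x ≈ -116.9, y ≈ 136.9 km.
Check against Station 1 (with the unrounded x, y): √((x + 20.0)²+(y + 61.2)²) = 220.53 ≈ 220.53 km. ✓

-116.9 km east, 136.9 km north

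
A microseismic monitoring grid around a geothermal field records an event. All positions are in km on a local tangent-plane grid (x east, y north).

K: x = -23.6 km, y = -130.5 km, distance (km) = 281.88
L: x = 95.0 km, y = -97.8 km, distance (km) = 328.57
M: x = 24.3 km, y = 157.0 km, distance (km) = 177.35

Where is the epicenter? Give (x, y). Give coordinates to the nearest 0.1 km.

Circle about each station: (x + 23.6)² + (y + 130.5)² = 281.88²; (x − 95.0)² + (y + 97.8)² = 328.57²; (x − 24.3)² + (y − 157.0)² = 177.35².
Subtracting the K equation from the L and M equations removes the quadratic terms:
237.2 x + 65.4 y = -27499.28
95.8 x + 575.0 y = 55655.59
Solving the 2×2 system: x ≈ -149.5, y ≈ 121.7 km.
Check against K (with the unrounded x, y): √((x + 23.6)²+(y + 130.5)²) = 281.87 ≈ 281.88 km. ✓

x ≈ -149.5 km, y ≈ 121.7 km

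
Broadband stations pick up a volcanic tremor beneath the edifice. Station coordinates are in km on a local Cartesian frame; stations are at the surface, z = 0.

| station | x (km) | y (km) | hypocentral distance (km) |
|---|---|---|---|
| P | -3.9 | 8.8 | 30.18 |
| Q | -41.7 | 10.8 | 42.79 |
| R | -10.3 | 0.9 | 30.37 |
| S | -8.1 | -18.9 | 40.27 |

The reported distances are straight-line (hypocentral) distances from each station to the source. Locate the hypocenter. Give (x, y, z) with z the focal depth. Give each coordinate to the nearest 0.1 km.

(-10.7, 8.5, 29.4)

Each station gives a sphere (x−x_i)² + (y−y_i)² + z² = d_i² (stations at z=0).
Subtracting the P sphere from Q and R: z² cancels, leaving linear equations in x and y:
-75.6 x + 4.0 y = 842.73
-12.8 x − 15.8 y = 2.75
Solving: x ≈ -10.698, y ≈ 8.493 km (keep extra digits for the depth step; rounded: -10.7, 8.5).
Then from the P sphere: z² = 30.18² − (x + 3.9)² − (y − 8.8)² with x = -10.698, y = 8.493, so z ≈ 29.403 ≈ 29.4 km.
Check against S (with the unrounded solution): distance 40.27 ≈ 40.27 km. ✓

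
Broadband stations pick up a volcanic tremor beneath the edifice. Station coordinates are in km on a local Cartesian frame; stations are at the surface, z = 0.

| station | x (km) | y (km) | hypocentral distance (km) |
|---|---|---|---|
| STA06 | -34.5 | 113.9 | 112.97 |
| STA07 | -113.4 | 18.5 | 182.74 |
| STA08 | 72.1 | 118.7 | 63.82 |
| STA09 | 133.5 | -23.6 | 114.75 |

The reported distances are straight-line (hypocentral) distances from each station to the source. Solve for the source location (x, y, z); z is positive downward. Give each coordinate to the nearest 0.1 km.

(62.0, 61.9, 27.3)

Each station gives a sphere (x−x_i)² + (y−y_i)² + z² = d_i² (stations at z=0).
Subtracting the STA06 sphere from STA07 and STA08: z² cancels, leaving linear equations in x and y:
-157.8 x − 190.8 y = -21593.34
213.2 x + 9.6 y = 13813.87
Solving: x ≈ 62.006, y ≈ 61.891 km (keep extra digits for the depth step; rounded: 62.0, 61.9).
Then from the STA06 sphere: z² = 112.97² − (x + 34.5)² − (y − 113.9)² with x = 62.006, y = 61.891, so z ≈ 27.274 ≈ 27.3 km.
Check against STA09 (with the unrounded solution): distance 114.73 ≈ 114.75 km. ✓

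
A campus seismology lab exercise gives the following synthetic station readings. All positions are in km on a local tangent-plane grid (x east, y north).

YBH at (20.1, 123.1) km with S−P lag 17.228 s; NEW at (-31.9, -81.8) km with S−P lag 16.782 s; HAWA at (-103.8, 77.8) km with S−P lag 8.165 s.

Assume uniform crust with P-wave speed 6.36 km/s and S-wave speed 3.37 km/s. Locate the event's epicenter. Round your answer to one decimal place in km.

Distance from S−P lag: d = Δt · v_P v_S / (v_P − v_S) = Δt · (6.36·3.37)/(6.36−3.37) ≈ 7.1683·Δt.
So d_YBH = 123.50, d_NEW = 120.30, d_HAWA = 58.53 km.
Circle about each station: (x − 20.1)² + (y − 123.1)² = 123.50²; (x + 31.9)² + (y + 81.8)² = 120.30²; (x + 103.8)² + (y − 77.8)² = 58.53².
Subtracting pairs of circle equations eliminates x²+y² and gives linear equations (the radical axes):
-104.0 x − 409.8 y = -7068.61
-247.8 x − 90.6 y = 13096.15
Solving the 2×2 system: x ≈ -65.2, y ≈ 33.8 km.

x ≈ -65.2 km, y ≈ 33.8 km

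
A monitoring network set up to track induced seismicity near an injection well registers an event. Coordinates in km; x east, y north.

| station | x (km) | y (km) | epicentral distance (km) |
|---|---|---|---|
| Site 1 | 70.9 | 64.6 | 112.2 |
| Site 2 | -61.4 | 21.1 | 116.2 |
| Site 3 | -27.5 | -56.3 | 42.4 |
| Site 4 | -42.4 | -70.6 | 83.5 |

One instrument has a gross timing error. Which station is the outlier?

Site 3

Solve using three stations at a time. Using Site 1, Site 2, Site 4 (subtract circle equations pairwise → linear system) gives (x, y) ≈ (36.1, -42.1).
Distances from that point to each station vs reported:
  Site 1: calculated 112.2 vs reported 112.2 → residual 0.0 km
  Site 2: calculated 116.2 vs reported 116.2 → residual 0.0 km
  Site 3: calculated 65.2 vs reported 42.4 → residual 22.8 km
  Site 4: calculated 83.5 vs reported 83.5 → residual 0.0 km
Site 1, Site 2, Site 4 are mutually consistent (residuals ≈ 0); Site 3 is off by 22.8 km.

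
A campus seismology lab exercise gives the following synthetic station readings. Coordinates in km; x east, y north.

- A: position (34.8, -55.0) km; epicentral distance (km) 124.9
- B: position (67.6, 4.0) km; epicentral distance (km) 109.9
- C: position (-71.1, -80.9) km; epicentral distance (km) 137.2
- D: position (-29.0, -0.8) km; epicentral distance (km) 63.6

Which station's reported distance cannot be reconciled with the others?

Solve using three stations at a time. Using A, B, C (subtract circle equations pairwise → linear system) gives (x, y) ≈ (-31.9, 50.6).
Distances from that point to each station vs reported:
  A: calculated 124.9 vs reported 124.9 → residual 0.0 km
  B: calculated 109.9 vs reported 109.9 → residual 0.0 km
  C: calculated 137.2 vs reported 137.2 → residual 0.0 km
  D: calculated 51.4 vs reported 63.6 → residual 12.2 km
A, B, C are mutually consistent (residuals ≈ 0); D is off by 12.2 km.

D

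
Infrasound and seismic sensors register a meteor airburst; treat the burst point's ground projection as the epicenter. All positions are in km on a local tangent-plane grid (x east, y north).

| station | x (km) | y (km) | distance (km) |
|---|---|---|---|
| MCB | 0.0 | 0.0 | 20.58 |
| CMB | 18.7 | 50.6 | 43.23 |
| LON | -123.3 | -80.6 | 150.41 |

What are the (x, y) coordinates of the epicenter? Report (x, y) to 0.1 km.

Circle about each station: x² + y² = 20.58²; (x − 18.7)² + (y − 50.6)² = 43.23²; (x + 123.3)² + (y + 80.6)² = 150.41².
Subtracting the MCB equation from the CMB and LON equations removes the quadratic terms:
37.4 x + 101.2 y = 1464.75
-246.6 x − 161.2 y = -500.38
Solving the 2×2 system: x ≈ -9.8, y ≈ 18.1 km.
Check against MCB (with the unrounded x, y): √(x²+y²) = 20.58 ≈ 20.58 km. ✓

-9.8 km east, 18.1 km north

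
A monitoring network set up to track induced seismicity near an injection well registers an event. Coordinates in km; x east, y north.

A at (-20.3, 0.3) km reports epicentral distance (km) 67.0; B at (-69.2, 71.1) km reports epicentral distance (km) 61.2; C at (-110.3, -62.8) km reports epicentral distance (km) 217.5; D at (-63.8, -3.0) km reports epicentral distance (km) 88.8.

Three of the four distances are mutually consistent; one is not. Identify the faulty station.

Solve using three stations at a time. Using A, B, D (subtract circle equations pairwise → linear system) gives (x, y) ≈ (-8.1, 66.2).
Distances from that point to each station vs reported:
  A: calculated 67.1 vs reported 67.0 → residual 0.1 km
  B: calculated 61.3 vs reported 61.2 → residual 0.1 km
  C: calculated 164.6 vs reported 217.5 → residual 52.9 km
  D: calculated 88.8 vs reported 88.8 → residual 0.0 km
A, B, D are mutually consistent (residuals ≈ 0); C is off by 52.9 km.

C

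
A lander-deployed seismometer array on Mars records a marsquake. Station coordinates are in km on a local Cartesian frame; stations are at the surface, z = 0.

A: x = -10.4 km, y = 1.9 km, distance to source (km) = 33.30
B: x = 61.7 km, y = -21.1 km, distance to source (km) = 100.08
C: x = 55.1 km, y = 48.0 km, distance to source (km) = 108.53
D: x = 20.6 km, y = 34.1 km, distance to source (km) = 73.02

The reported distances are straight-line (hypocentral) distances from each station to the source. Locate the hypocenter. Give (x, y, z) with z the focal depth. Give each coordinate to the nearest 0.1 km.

x ≈ -35.7 km, y ≈ -8.3 km, depth ≈ 19.1 km

Each station gives a sphere (x−x_i)² + (y−y_i)² + z² = d_i² (stations at z=0).
Subtracting the A sphere from B and C: z² cancels, leaving linear equations in x and y:
144.2 x − 46.0 y = -4766.79
131.0 x + 92.2 y = -5441.63
Solving: x ≈ -35.702, y ≈ -8.293 km (keep extra digits for the depth step; rounded: -35.7, -8.3).
Then from the A sphere: z² = 33.30² − (x + 10.4)² − (y − 1.9)² with x = -35.702, y = -8.293, so z ≈ 19.100 ≈ 19.1 km.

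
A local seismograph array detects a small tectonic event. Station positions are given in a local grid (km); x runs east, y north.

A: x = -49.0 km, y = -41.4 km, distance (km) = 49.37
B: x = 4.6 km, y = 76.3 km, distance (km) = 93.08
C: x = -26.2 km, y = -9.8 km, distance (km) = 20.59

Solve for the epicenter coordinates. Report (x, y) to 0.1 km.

Circle about each station: (x + 49.0)² + (y + 41.4)² = 49.37²; (x − 4.6)² + (y − 76.3)² = 93.08²; (x + 26.2)² + (y + 9.8)² = 20.59².
Subtracting the A equation from the B and C equations removes the quadratic terms:
107.2 x + 235.4 y = -4498.60
45.6 x + 63.2 y = -1319.03
Solving the 2×2 system: x ≈ -6.6, y ≈ -16.1 km.

x ≈ -6.6 km, y ≈ -16.1 km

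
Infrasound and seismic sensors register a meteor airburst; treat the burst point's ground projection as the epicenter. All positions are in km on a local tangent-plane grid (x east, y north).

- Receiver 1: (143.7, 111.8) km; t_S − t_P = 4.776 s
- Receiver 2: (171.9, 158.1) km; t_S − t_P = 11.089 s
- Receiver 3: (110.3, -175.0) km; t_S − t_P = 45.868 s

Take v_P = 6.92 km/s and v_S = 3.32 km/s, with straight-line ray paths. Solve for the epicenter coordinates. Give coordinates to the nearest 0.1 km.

x ≈ 113.8 km, y ≈ 117.7 km

Distance from S−P lag: d = Δt · v_P v_S / (v_P − v_S) = Δt · (6.92·3.32)/(6.92−3.32) ≈ 6.3818·Δt.
So d_Receiver 1 = 30.48, d_Receiver 2 = 70.77, d_Receiver 3 = 292.72 km.
Circle about each station: (x − 143.7)² + (y − 111.8)² = 30.48²; (x − 171.9)² + (y − 158.1)² = 70.77²; (x − 110.3)² + (y + 175.0)² = 292.72².
Subtracting the Receiver 1 equation from the Receiver 2 and Receiver 3 equations removes the quadratic terms:
56.4 x + 92.6 y = 17316.93
-66.8 x − 573.6 y = -75113.81
Solving the 2×2 system: x ≈ 113.8, y ≈ 117.7 km.
Check against Receiver 1 (with the unrounded x, y): √((x − 143.7)²+(y − 111.8)²) = 30.48 ≈ 30.48 km. ✓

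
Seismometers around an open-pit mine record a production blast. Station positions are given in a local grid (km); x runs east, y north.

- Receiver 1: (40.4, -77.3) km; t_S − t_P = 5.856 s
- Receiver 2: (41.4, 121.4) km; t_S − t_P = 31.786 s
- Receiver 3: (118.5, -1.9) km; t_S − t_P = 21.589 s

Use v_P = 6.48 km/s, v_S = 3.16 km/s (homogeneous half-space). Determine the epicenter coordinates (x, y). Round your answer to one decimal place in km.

Distance from S−P lag: d = Δt · v_P v_S / (v_P − v_S) = Δt · (6.48·3.16)/(6.48−3.16) ≈ 6.1677·Δt.
So d_Receiver 1 = 36.12, d_Receiver 2 = 196.05, d_Receiver 3 = 133.15 km.
Circle about each station: (x − 40.4)² + (y + 77.3)² = 36.12²; (x − 41.4)² + (y − 121.4)² = 196.05²; (x − 118.5)² + (y + 1.9)² = 133.15².
Subtracting the Receiver 1 equation from the Receiver 2 and Receiver 3 equations removes the quadratic terms:
2.0 x + 397.4 y = -28286.48
156.2 x + 150.8 y = -9985.86
Solving the 2×2 system: x ≈ 4.8, y ≈ -71.2 km.

4.8 km east, -71.2 km north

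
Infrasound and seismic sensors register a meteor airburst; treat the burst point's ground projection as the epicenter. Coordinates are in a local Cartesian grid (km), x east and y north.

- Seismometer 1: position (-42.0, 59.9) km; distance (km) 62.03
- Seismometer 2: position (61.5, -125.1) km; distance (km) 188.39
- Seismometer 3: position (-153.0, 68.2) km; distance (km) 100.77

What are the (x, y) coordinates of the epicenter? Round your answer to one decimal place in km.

Circle about each station: (x + 42.0)² + (y − 59.9)² = 62.03²; (x − 61.5)² + (y + 125.1)² = 188.39²; (x + 153.0)² + (y − 68.2)² = 100.77².
Subtracting the Seismometer 1 equation from the Seismometer 2 and Seismometer 3 equations removes the quadratic terms:
207.0 x − 370.0 y = -17562.82
-222.0 x + 16.6 y = 16401.36
Solving the 2×2 system: x ≈ -73.4, y ≈ 6.4 km.

-73.4 km east, 6.4 km north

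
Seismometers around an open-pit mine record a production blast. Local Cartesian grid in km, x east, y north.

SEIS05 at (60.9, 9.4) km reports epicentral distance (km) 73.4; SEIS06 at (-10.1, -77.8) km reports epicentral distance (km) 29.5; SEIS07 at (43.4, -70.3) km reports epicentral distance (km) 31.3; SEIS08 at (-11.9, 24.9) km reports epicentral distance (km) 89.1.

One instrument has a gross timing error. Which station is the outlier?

Solve using three stations at a time. Using SEIS06, SEIS07, SEIS08 (subtract circle equations pairwise → linear system) gives (x, y) ≈ (13.7, -60.4).
Distances from that point to each station vs reported:
  SEIS05: calculated 84.3 vs reported 73.4 → residual 10.9 km
  SEIS06: calculated 29.5 vs reported 29.5 → residual 0.0 km
  SEIS07: calculated 31.3 vs reported 31.3 → residual 0.0 km
  SEIS08: calculated 89.1 vs reported 89.1 → residual 0.0 km
SEIS06, SEIS07, SEIS08 are mutually consistent (residuals ≈ 0); SEIS05 is off by 10.9 km.

SEIS05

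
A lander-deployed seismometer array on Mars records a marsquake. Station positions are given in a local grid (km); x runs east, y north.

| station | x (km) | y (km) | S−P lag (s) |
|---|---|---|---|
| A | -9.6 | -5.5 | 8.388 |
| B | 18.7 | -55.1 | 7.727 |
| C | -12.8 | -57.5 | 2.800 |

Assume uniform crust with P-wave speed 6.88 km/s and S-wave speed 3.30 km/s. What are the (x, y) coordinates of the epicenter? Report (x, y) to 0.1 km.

(-30.3, -54.5)

Distance from S−P lag: d = Δt · v_P v_S / (v_P − v_S) = Δt · (6.88·3.30)/(6.88−3.30) ≈ 6.3419·Δt.
So d_A = 53.20, d_B = 49.00, d_C = 17.76 km.
Circle about each station: (x + 9.6)² + (y + 5.5)² = 53.20²; (x − 18.7)² + (y + 55.1)² = 49.00²; (x + 12.8)² + (y + 57.5)² = 17.76².
Subtracting the A equation from the B and C equations removes the quadratic terms:
56.6 x − 99.2 y = 3692.53
-6.4 x − 104.0 y = 5862.50
Solving the 2×2 system: x ≈ -30.3, y ≈ -54.5 km.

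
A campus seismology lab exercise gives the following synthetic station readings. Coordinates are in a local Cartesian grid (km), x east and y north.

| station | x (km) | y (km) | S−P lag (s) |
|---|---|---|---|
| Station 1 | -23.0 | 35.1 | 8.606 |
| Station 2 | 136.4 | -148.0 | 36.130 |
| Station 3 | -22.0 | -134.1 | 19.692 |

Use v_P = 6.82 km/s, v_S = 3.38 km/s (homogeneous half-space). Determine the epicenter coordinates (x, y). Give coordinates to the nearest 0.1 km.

Distance from S−P lag: d = Δt · v_P v_S / (v_P − v_S) = Δt · (6.82·3.38)/(6.82−3.38) ≈ 6.7010·Δt.
So d_Station 1 = 57.67, d_Station 2 = 242.11, d_Station 3 = 131.96 km.
Circle about each station: (x + 23.0)² + (y − 35.1)² = 57.67²; (x − 136.4)² + (y + 148.0)² = 242.11²; (x + 22.0)² + (y + 134.1)² = 131.96².
Subtracting the Station 1 equation from the Station 2 and Station 3 equations removes the quadratic terms:
318.8 x − 366.2 y = -16543.47
2.0 x − 338.4 y = 2618.19
Solving the 2×2 system: x ≈ -61.2, y ≈ -8.1 km.

-61.2 km east, -8.1 km north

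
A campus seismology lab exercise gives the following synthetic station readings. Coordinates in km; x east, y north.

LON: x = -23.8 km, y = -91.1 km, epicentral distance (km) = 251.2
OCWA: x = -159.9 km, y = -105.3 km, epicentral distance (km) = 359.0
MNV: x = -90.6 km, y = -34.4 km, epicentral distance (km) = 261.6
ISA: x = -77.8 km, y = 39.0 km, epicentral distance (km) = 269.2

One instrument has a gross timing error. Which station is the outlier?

Solve using three stations at a time. Using LON, OCWA, MNV (subtract circle equations pairwise → linear system) gives (x, y) ≈ (128.2, 108.7).
Distances from that point to each station vs reported:
  LON: calculated 251.0 vs reported 251.2 → residual 0.2 km
  OCWA: calculated 358.9 vs reported 359.0 → residual 0.1 km
  MNV: calculated 261.4 vs reported 261.6 → residual 0.2 km
  ISA: calculated 217.5 vs reported 269.2 → residual 51.7 km
LON, OCWA, MNV are mutually consistent (residuals ≈ 0); ISA is off by 51.7 km.

ISA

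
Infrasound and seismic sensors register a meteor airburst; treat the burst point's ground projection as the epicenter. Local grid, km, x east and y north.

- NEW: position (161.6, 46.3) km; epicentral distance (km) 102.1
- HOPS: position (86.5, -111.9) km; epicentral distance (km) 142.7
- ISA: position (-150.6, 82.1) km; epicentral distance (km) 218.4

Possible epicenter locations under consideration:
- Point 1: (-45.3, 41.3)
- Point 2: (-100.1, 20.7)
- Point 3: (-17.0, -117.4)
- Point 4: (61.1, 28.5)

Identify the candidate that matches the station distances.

For each candidate, compare |candidate − station| to the reported distance:
Point 1: residuals NEW 104.9, HOPS 59.4, ISA 105.5 → max 105.5 km
Point 2: residuals NEW 160.8, HOPS 86.2, ISA 138.9 → max 160.8 km
Point 3: residuals NEW 140.2, HOPS 39.1, ISA 21.7 → max 140.2 km
Point 4: residuals NEW 0.0, HOPS 0.0, ISA 0.0 → max 0.0 km
Only Point 4 has all residuals ≈ 0.

Point 4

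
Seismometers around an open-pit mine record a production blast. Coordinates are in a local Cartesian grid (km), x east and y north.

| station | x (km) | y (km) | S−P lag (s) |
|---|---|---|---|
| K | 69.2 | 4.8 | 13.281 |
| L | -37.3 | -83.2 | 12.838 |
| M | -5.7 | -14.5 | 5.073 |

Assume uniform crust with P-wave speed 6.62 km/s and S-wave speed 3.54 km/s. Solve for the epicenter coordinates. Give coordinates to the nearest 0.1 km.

Distance from S−P lag: d = Δt · v_P v_S / (v_P − v_S) = Δt · (6.62·3.54)/(6.62−3.54) ≈ 7.6087·Δt.
So d_K = 101.05, d_L = 97.68, d_M = 38.60 km.
Circle about each station: (x − 69.2)² + (y − 4.8)² = 101.05²; (x + 37.3)² + (y + 83.2)² = 97.68²; (x + 5.7)² + (y + 14.5)² = 38.60².
Subtracting pairs of circle equations eliminates x²+y² and gives linear equations (the radical axes):
-213.0 x − 176.0 y = 4171.57
-149.8 x − 38.6 y = 4152.20
Solving the 2×2 system: x ≈ -31.4, y ≈ 14.3 km.

-31.4 km east, 14.3 km north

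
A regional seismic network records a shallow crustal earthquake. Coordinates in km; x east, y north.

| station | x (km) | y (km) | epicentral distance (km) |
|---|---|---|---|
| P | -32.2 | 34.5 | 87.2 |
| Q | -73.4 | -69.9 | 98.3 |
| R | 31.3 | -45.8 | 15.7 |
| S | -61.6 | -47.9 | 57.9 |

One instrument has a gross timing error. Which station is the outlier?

S

Solve using three stations at a time. Using P, Q, R (subtract circle equations pairwise → linear system) gives (x, y) ≈ (18.9, -36.1).
Distances from that point to each station vs reported:
  P: calculated 87.2 vs reported 87.2 → residual 0.0 km
  Q: calculated 98.3 vs reported 98.3 → residual 0.0 km
  R: calculated 15.7 vs reported 15.7 → residual 0.0 km
  S: calculated 81.4 vs reported 57.9 → residual 23.5 km
P, Q, R are mutually consistent (residuals ≈ 0); S is off by 23.5 km.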